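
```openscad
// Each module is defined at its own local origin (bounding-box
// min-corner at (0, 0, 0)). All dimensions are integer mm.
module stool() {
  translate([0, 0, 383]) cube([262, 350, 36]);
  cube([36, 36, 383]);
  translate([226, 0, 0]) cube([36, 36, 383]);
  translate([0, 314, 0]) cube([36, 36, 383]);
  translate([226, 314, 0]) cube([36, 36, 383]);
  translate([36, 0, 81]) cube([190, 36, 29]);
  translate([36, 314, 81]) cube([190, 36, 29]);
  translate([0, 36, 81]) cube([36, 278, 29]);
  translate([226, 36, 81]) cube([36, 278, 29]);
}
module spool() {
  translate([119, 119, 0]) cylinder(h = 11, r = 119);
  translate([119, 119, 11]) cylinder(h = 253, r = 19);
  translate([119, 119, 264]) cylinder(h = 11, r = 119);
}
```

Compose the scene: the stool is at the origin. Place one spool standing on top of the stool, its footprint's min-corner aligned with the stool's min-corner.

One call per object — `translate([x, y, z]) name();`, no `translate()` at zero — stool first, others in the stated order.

stool();
translate([0, 0, 419]) spool();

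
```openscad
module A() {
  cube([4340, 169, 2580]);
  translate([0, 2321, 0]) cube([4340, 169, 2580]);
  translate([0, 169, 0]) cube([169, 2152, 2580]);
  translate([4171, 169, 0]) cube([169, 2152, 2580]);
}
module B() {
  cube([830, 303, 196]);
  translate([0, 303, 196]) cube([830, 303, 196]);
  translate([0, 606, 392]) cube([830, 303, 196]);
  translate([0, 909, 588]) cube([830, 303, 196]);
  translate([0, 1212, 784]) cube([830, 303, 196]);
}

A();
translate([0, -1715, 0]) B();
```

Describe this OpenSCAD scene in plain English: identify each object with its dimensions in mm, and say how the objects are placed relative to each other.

A is the wall frame of a small rectangular building: four walls, each 2580 mm tall and 169 mm thick, enclosing a footprint 4340 mm (x) by 2490 mm (y) outside-to-outside, with no floor or roof. The front and back walls (the −y and +y sides) span the full width; the two side walls fit between them.

B is a straight staircase of 5 solid steps. Each step is 830 mm wide (x), 303 mm deep (y, the going) and 196 mm tall (the rise). The first step rests on the floor; each subsequent step sits one going further in +y and one rise higher in +z, directly behind and above the previous step with no overlap.

The staircase is on the floor beside the house frame on its −y side.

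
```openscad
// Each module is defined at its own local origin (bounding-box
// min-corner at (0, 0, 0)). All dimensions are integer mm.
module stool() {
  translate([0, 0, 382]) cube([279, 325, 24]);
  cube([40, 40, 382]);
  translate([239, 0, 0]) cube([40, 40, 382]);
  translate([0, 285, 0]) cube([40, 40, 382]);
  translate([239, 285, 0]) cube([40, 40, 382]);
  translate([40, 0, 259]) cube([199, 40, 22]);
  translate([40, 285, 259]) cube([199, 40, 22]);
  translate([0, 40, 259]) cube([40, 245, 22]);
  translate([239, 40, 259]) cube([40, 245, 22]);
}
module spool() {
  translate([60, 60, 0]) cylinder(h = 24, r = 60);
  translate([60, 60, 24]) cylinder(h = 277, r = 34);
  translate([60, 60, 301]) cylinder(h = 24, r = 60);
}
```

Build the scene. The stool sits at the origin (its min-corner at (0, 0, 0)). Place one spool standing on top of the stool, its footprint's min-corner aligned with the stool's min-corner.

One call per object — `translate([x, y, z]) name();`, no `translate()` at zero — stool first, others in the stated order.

stool();
translate([0, 0, 406]) spool();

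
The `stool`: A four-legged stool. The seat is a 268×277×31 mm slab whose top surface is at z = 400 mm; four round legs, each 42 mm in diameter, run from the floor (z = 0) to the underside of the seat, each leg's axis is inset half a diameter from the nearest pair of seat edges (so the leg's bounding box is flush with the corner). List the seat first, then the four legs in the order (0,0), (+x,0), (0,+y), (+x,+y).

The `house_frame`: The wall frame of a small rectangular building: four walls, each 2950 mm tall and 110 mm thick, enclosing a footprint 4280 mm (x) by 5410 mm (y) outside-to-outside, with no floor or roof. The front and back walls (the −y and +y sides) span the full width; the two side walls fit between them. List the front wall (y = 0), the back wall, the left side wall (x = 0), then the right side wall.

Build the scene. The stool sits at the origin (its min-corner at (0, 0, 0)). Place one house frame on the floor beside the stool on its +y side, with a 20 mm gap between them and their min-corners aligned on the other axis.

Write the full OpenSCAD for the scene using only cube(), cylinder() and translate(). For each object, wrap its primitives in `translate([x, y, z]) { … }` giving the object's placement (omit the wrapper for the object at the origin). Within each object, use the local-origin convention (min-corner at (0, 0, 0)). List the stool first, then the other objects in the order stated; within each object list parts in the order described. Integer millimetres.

translate([0, 0, 369]) cube([268, 277, 31]);
translate([21, 21, 0]) cylinder(h = 369, r = 21);
translate([247, 21, 0]) cylinder(h = 369, r = 21);
translate([21, 256, 0]) cylinder(h = 369, r = 21);
translate([247, 256, 0]) cylinder(h = 369, r = 21);
translate([0, 297, 0]) {
  cube([4280, 110, 2950]);
  translate([0, 5300, 0]) cube([4280, 110, 2950]);
  translate([0, 110, 0]) cube([110, 5190, 2950]);
  translate([4170, 110, 0]) cube([110, 5190, 2950]);
}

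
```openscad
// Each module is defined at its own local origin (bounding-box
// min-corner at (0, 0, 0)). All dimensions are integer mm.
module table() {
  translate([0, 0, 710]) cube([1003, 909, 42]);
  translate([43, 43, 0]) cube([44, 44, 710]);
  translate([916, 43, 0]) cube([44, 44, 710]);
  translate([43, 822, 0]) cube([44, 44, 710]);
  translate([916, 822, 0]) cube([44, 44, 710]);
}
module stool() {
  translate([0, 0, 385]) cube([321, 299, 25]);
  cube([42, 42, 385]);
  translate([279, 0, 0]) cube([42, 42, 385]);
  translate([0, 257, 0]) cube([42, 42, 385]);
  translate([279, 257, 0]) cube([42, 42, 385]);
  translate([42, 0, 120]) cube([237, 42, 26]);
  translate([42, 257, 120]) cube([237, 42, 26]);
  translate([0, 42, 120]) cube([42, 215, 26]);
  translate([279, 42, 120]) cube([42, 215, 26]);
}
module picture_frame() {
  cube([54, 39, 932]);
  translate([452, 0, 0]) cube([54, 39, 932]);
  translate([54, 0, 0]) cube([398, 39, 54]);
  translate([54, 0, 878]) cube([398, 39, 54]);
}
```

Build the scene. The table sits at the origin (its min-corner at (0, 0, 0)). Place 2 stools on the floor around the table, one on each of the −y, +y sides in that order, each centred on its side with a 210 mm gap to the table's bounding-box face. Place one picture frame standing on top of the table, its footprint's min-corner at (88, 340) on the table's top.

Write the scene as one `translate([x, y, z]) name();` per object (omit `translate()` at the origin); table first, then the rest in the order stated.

table();
translate([341, -509, 0]) stool();
translate([341, 1119, 0]) stool();
translate([88, 340, 752]) picture_frame();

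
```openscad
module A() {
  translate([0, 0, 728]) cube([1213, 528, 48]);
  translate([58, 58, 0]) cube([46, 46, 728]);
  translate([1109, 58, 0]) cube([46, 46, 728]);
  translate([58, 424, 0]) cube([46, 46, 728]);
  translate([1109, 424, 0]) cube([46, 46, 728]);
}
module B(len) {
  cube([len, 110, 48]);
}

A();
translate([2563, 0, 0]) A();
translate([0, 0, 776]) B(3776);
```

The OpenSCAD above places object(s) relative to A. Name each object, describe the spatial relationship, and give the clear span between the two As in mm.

A is a table. B is a beam. A beam spans the tops of two tables. The clear span between the two tables is 1350 mm.

Second table starts at x = 2563; first ends at x = 1213; clear span = 2563 − 1213 = 1350 mm.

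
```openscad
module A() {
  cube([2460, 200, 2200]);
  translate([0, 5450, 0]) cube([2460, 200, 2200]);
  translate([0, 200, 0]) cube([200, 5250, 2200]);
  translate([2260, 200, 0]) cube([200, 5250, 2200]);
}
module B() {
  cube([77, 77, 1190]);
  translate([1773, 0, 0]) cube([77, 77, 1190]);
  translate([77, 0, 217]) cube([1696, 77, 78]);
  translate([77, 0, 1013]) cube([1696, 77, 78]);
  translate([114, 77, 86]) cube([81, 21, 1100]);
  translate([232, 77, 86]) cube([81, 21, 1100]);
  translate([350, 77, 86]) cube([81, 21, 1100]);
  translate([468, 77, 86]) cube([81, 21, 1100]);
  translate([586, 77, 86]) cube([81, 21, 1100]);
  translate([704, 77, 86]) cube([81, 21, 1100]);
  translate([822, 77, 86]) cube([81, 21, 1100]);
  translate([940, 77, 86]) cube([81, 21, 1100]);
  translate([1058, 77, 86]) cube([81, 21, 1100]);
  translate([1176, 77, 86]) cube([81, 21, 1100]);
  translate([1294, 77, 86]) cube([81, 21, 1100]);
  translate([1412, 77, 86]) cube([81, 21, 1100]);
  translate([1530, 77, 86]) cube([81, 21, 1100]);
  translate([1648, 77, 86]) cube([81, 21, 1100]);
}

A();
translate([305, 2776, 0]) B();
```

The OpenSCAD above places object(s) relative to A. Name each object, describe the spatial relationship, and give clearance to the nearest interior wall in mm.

A is a house frame. B is a fence section. The fence section sits inside the house frame, centred. The clearance to the nearest interior wall is 105 mm.

Clearances: x = 105, y = 2576; minimum 105 mm.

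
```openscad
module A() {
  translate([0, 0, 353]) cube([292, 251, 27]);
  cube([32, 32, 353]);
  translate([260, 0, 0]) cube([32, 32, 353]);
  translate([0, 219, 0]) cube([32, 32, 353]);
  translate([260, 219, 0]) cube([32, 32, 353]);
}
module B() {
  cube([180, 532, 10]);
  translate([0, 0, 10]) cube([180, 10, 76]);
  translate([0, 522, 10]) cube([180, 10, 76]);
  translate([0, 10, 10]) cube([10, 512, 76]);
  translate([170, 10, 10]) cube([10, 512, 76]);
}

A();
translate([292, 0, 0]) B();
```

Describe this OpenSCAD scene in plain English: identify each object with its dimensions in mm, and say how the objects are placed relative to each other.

A is a four-legged stool. The seat is 292×251 mm, 27 mm thick, top at z = 380 mm. It stands on four square legs, each 32×32 mm in cross-section, from z = 0 to the seat underside, each flush with a corner of the seat.

B is an open-topped rectangular box: outside dimensions 180×532×86 mm, with a uniform wall and base thickness of 10 mm. The base is a full 180×532 slab on the floor; four walls sit on top of the base. The front and back walls (the −y and +y sides) span the full width; the two side walls fit between them.

The open box is against the stool's +x side, with their −y faces flush.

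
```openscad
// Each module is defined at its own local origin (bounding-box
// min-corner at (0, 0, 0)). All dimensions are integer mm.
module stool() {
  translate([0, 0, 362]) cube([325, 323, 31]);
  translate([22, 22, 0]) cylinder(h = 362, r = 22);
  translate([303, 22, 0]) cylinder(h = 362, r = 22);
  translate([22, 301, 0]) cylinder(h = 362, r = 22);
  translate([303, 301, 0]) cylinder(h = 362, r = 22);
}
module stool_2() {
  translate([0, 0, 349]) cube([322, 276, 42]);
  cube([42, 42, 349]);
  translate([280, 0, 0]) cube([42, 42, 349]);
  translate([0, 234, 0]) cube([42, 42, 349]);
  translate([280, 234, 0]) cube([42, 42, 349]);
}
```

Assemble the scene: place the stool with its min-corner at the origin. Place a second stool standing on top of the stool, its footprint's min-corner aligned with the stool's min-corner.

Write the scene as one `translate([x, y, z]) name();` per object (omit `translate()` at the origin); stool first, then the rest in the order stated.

stool();
translate([0, 0, 393]) stool_2();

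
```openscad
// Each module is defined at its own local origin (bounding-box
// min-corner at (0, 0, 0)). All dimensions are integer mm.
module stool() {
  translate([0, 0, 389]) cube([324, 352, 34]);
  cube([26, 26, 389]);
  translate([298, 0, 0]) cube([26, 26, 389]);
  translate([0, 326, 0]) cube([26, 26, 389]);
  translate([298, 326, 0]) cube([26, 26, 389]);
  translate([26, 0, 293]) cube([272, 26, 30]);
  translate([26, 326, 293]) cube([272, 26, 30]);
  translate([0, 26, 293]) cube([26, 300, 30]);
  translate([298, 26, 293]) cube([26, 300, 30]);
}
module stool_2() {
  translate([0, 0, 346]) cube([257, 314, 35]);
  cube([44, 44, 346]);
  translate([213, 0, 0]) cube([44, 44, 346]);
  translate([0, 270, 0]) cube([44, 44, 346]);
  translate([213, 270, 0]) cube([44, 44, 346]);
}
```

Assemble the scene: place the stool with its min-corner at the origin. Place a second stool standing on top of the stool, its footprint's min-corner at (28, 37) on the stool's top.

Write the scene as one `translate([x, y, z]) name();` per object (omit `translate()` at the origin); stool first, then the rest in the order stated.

stool();
translate([28, 37, 423]) stool_2();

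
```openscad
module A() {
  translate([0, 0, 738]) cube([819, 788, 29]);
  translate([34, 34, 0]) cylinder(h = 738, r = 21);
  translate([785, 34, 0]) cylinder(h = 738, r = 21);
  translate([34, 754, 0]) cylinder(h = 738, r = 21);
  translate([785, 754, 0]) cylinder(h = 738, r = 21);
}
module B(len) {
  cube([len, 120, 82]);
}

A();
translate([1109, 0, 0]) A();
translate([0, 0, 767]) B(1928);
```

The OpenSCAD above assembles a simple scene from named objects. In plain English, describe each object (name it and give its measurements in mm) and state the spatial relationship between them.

A is a table: top 819 mm (x) × 788 mm (y), 29 mm thick, upper face at z = 767 mm, on four round legs of 42 mm diameter, each leg's bounding box inset 13 mm from the nearest pair of top edges, running from z = 0 to the bottom of the top.

B is a rectangular beam 1928 mm long (x), 120 mm deep (y), 82 mm thick (z).

The beam spans the tops of two tables placed 290 mm apart, resting at z = 767 mm.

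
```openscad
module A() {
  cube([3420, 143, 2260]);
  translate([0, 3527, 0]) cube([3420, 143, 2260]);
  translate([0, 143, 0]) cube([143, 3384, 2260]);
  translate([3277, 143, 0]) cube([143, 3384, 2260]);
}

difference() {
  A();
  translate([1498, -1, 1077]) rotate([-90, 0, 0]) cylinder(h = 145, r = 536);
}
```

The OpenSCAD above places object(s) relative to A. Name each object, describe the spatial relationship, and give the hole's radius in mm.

A is a house frame. The house frame has a circular hole through its front wall. The hole's radius is 536 mm.

The subtracted cylinder has r = 536 mm.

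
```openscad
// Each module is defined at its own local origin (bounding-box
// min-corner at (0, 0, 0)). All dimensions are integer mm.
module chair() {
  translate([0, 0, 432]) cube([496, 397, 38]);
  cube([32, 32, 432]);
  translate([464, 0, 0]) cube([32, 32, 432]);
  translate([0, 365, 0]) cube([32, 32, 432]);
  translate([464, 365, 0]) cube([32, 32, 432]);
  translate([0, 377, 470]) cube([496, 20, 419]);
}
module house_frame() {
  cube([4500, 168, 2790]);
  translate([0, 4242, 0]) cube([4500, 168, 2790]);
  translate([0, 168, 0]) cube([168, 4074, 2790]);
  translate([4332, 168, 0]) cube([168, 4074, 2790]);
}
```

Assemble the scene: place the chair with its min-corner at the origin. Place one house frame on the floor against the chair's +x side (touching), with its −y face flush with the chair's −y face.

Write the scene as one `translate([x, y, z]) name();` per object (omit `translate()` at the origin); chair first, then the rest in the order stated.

chair();
translate([496, 0, 0]) house_frame();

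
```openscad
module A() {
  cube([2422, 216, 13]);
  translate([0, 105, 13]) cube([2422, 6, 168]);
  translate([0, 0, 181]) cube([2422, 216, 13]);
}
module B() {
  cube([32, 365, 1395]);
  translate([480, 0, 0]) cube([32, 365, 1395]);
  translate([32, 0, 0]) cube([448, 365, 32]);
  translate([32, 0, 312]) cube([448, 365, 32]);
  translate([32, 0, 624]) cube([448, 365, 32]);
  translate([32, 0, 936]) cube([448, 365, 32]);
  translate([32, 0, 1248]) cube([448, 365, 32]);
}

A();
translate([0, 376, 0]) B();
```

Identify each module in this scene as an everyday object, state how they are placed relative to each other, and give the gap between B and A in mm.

The bookshelf's nearest face is 160 mm from the I-beam's +y face.

A is an I-beam. B is a bookshelf. The bookshelf is on the floor beside the I-beam on its +y side. The gap between the bookshelf and the I-beam is 160 mm.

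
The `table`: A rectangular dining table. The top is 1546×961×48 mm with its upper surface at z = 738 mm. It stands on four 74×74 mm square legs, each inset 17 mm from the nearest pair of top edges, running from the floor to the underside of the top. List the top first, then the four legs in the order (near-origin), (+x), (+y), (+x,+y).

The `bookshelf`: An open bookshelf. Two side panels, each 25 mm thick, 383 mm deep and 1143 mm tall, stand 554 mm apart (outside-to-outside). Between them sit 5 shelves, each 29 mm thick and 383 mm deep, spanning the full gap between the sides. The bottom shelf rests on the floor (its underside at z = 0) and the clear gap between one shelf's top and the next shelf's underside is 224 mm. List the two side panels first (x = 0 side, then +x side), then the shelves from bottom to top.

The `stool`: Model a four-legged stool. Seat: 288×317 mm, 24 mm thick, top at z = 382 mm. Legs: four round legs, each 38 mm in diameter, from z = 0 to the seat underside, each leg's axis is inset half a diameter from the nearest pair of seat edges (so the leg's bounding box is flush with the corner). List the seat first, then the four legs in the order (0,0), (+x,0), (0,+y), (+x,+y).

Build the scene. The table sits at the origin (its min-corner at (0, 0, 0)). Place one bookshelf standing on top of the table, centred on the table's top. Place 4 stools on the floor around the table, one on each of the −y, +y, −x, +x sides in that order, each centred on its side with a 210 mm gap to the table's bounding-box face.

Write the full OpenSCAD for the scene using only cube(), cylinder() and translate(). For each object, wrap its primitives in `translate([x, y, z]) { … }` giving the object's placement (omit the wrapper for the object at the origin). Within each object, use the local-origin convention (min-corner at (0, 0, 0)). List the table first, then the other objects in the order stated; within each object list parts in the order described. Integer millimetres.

translate([0, 0, 690]) cube([1546, 961, 48]);
translate([17, 17, 0]) cube([74, 74, 690]);
translate([1455, 17, 0]) cube([74, 74, 690]);
translate([17, 870, 0]) cube([74, 74, 690]);
translate([1455, 870, 0]) cube([74, 74, 690]);
translate([496, 289, 738]) {
  cube([25, 383, 1143]);
  translate([529, 0, 0]) cube([25, 383, 1143]);
  translate([25, 0, 0]) cube([504, 383, 29]);
  translate([25, 0, 253]) cube([504, 383, 29]);
  translate([25, 0, 506]) cube([504, 383, 29]);
  translate([25, 0, 759]) cube([504, 383, 29]);
  translate([25, 0, 1012]) cube([504, 383, 29]);
}
translate([629, -527, 0]) {
  translate([0, 0, 358]) cube([288, 317, 24]);
  translate([19, 19, 0]) cylinder(h = 358, r = 19);
  translate([269, 19, 0]) cylinder(h = 358, r = 19);
  translate([19, 298, 0]) cylinder(h = 358, r = 19);
  translate([269, 298, 0]) cylinder(h = 358, r = 19);
}
translate([629, 1171, 0]) {
  translate([0, 0, 358]) cube([288, 317, 24]);
  translate([19, 19, 0]) cylinder(h = 358, r = 19);
  translate([269, 19, 0]) cylinder(h = 358, r = 19);
  translate([19, 298, 0]) cylinder(h = 358, r = 19);
  translate([269, 298, 0]) cylinder(h = 358, r = 19);
}
translate([-498, 322, 0]) {
  translate([0, 0, 358]) cube([288, 317, 24]);
  translate([19, 19, 0]) cylinder(h = 358, r = 19);
  translate([269, 19, 0]) cylinder(h = 358, r = 19);
  translate([19, 298, 0]) cylinder(h = 358, r = 19);
  translate([269, 298, 0]) cylinder(h = 358, r = 19);
}
translate([1756, 322, 0]) {
  translate([0, 0, 358]) cube([288, 317, 24]);
  translate([19, 19, 0]) cylinder(h = 358, r = 19);
  translate([269, 19, 0]) cylinder(h = 358, r = 19);
  translate([19, 298, 0]) cylinder(h = 358, r = 19);
  translate([269, 298, 0]) cylinder(h = 358, r = 19);
}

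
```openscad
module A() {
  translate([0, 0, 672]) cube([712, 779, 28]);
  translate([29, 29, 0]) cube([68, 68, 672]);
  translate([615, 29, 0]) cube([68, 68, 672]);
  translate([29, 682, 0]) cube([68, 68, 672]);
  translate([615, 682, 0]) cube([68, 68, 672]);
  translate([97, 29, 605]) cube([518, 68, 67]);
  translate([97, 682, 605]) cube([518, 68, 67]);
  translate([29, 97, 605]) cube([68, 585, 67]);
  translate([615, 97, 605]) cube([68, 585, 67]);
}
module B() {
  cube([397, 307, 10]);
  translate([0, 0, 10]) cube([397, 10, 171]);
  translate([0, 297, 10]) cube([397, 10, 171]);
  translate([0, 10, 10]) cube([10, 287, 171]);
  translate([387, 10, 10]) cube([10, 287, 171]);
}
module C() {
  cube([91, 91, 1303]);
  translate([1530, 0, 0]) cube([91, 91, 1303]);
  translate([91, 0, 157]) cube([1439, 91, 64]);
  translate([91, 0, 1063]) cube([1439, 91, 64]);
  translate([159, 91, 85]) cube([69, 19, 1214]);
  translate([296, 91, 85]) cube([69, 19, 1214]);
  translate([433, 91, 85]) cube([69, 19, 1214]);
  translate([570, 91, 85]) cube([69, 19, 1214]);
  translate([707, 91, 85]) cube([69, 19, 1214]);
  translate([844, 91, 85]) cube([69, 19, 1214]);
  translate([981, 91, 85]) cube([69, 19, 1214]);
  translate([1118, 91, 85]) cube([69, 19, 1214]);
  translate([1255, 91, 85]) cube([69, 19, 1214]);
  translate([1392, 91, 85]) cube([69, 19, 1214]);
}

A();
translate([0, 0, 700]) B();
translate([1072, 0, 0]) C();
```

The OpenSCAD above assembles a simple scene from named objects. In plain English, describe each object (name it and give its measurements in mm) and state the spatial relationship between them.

A is a table with a 712×779 mm rectangular top, 28 mm thick, top surface at z = 700 mm, supported by four 68×68 mm square legs, each inset 29 mm from the nearest pair of top edges, running from the floor. Four apron rails, 68 mm thick and 67 mm tall, run between adjacent legs with their top edges flush with the underside of the top and their outer faces flush with the legs' outer faces.

B is an open-topped rectangular box: outside dimensions 397×307×181 mm, with a uniform wall and base thickness of 10 mm. The base is a full 397×307 slab on the floor; four walls sit on top of the base. The front and back walls (the −y and +y sides) span the full width; the two side walls fit between them.

C is a fence section. Two 91×91 mm posts, 1303 mm tall, stand on the floor with a clear span of 1439 mm between their inner faces. Two horizontal rails of 91×64 mm section span the gap between the posts with their undersides at z = 157 mm and z = 1063 mm, flush with the posts' −y face. 10 pickets, each 69 mm wide, 19 mm thick and 1214 mm tall, are fixed to the +y face of the rails with their bottoms at z = 85 mm, evenly spaced across the span with equal gaps (rounded down to the nearest mm) at the −x end and between each pair — any rounding remainder accumulates at the +x end.

The open box is on top of the table. The fence section is on the floor beside the table on its +x side.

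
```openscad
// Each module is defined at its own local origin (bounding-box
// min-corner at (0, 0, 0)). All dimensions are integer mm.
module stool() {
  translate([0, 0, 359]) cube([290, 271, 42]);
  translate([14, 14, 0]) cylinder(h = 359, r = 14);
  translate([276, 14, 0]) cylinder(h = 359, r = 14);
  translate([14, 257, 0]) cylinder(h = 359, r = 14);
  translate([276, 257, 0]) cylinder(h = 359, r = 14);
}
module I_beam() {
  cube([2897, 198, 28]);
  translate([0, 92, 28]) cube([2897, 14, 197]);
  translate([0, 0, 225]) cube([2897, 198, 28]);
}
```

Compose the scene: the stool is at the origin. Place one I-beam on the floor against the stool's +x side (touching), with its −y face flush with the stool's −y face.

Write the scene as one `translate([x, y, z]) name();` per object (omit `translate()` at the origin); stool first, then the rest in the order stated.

stool();
translate([290, 0, 0]) I_beam();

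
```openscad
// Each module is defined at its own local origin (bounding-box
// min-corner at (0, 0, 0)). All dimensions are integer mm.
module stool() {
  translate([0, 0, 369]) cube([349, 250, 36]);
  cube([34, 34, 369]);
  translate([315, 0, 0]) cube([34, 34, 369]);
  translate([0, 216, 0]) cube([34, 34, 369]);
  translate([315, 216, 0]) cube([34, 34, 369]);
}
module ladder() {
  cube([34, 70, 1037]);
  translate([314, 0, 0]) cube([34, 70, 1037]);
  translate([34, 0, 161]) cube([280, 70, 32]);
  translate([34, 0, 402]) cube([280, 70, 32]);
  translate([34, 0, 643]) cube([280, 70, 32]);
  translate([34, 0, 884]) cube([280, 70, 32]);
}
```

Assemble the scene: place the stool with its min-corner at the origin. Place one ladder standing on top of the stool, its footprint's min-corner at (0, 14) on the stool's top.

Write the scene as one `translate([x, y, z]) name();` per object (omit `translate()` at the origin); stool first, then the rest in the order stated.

stool();
translate([0, 14, 405]) ladder();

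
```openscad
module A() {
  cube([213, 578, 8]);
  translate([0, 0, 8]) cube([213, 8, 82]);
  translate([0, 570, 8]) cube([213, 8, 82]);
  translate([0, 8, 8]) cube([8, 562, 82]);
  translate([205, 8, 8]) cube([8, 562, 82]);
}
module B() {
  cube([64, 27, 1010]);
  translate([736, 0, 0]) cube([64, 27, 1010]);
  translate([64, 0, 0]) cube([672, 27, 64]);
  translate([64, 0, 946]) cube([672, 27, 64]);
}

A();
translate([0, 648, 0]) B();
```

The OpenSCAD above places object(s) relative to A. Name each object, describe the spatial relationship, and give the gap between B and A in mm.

A is an open box. B is a picture frame. The picture frame is on the floor beside the open box on its +y side. The gap between the picture frame and the open box is 70 mm.

The picture frame's nearest face is 70 mm from the open box's +y face.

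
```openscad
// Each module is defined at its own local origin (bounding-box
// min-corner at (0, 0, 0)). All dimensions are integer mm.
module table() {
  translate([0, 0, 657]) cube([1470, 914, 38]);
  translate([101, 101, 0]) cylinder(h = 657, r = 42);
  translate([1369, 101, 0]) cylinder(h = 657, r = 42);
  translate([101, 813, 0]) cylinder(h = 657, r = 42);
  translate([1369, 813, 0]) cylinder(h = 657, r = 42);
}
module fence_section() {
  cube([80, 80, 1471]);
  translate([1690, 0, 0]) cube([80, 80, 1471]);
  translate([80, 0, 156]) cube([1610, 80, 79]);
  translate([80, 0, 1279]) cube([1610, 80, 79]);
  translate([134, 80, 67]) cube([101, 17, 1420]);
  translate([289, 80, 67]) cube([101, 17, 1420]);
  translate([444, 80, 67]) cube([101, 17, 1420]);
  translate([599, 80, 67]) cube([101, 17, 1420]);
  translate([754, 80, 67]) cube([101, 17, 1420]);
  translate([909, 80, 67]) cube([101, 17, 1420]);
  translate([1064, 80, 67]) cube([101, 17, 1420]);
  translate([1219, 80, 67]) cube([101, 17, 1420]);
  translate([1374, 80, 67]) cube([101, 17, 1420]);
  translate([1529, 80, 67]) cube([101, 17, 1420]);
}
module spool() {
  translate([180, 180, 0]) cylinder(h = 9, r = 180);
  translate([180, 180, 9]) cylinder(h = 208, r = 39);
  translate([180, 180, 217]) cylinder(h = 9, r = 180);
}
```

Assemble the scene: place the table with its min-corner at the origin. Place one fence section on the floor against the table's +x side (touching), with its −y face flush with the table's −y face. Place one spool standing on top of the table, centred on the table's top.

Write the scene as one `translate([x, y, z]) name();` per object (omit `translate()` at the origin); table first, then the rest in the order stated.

table();
translate([1470, 0, 0]) fence_section();
translate([555, 277, 695]) spool();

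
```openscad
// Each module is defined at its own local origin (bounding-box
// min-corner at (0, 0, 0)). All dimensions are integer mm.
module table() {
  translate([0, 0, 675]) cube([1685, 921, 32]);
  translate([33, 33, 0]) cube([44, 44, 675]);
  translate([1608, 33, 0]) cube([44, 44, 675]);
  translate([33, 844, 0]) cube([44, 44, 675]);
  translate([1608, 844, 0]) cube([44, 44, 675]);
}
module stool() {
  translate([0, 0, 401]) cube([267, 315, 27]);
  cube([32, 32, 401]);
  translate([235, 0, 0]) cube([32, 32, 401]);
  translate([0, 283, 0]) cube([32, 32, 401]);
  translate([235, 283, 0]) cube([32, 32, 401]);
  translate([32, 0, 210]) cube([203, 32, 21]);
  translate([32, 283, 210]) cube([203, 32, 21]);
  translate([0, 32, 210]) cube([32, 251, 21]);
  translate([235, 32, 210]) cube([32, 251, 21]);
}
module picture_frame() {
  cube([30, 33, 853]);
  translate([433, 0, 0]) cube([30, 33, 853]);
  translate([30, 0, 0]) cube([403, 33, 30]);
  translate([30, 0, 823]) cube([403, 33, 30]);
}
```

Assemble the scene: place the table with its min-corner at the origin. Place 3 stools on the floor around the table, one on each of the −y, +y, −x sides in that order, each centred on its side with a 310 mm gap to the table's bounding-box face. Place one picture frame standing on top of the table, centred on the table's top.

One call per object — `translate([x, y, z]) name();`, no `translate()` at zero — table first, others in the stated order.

table();
translate([709, -625, 0]) stool();
translate([709, 1231, 0]) stool();
translate([-577, 303, 0]) stool();
translate([611, 444, 707]) picture_frame();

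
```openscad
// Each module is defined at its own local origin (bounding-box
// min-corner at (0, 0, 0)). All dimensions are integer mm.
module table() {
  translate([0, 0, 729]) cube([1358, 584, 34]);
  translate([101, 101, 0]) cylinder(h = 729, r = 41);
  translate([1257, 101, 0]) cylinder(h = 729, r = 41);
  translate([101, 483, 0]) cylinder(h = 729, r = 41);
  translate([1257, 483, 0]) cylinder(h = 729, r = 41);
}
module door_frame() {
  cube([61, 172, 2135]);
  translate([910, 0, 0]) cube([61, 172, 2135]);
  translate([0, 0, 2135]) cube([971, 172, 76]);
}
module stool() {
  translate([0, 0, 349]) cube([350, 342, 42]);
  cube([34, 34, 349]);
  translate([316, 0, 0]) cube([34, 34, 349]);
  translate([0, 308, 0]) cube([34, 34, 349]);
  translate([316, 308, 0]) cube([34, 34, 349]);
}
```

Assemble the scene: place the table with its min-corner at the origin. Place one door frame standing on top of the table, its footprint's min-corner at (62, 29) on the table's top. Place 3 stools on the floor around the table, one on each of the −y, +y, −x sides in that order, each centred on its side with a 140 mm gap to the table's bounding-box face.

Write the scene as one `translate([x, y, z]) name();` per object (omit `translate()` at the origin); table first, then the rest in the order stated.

table();
translate([62, 29, 763]) door_frame();
translate([504, -482, 0]) stool();
translate([504, 724, 0]) stool();
translate([-490, 121, 0]) stool();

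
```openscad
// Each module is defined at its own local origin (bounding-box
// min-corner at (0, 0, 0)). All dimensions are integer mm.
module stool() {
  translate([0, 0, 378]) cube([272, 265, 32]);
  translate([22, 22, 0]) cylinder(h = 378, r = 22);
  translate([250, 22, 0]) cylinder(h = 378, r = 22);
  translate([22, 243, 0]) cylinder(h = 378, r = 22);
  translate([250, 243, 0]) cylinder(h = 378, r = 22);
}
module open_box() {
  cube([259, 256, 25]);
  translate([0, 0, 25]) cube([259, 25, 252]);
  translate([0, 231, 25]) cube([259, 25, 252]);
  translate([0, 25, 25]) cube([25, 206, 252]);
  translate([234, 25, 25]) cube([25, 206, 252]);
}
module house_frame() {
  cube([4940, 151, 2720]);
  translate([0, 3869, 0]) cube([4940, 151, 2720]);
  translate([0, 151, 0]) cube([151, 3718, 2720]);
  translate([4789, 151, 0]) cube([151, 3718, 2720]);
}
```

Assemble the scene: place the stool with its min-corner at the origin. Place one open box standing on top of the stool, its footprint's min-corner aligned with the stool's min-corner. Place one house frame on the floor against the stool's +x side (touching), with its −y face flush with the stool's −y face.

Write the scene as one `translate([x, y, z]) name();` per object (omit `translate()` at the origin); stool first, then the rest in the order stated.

stool();
translate([0, 0, 410]) open_box();
translate([272, 0, 0]) house_frame();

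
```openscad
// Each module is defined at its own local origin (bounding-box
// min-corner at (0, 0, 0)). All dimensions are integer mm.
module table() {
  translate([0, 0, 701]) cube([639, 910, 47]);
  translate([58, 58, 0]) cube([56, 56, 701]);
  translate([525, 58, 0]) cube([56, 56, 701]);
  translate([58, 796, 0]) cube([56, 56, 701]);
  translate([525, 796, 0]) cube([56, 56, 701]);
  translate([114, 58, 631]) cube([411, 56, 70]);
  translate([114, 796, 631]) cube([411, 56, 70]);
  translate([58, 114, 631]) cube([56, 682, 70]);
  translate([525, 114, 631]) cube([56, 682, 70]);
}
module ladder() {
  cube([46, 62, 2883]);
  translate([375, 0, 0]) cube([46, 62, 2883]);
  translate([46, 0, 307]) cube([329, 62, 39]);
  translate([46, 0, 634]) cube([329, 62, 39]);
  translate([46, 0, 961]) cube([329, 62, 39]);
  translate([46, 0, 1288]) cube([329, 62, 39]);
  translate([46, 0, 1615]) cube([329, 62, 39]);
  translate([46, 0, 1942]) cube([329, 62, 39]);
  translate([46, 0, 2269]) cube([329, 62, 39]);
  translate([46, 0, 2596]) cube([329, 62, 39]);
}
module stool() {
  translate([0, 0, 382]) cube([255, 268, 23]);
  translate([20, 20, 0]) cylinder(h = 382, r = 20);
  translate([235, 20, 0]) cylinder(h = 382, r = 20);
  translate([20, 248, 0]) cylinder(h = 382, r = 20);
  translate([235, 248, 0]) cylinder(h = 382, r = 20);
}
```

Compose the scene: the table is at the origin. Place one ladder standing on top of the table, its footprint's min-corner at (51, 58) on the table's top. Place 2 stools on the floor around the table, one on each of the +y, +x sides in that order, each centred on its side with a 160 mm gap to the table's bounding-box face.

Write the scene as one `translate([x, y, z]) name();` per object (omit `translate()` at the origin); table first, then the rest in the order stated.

table();
translate([51, 58, 748]) ladder();
translate([192, 1070, 0]) stool();
translate([799, 321, 0]) stool();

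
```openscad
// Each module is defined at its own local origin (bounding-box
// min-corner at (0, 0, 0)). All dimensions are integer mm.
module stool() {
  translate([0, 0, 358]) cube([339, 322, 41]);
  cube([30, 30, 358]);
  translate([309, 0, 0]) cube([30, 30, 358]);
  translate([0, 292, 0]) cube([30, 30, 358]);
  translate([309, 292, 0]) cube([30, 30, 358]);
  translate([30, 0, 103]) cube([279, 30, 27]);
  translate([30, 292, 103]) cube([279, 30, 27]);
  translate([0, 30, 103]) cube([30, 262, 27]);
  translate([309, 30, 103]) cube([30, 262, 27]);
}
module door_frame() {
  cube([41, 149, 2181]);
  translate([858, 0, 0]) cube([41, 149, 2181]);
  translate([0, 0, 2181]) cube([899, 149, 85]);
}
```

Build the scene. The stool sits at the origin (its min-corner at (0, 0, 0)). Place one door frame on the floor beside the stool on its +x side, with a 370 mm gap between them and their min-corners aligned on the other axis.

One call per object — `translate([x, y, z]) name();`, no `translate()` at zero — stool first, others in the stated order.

stool();
translate([709, 0, 0]) door_frame();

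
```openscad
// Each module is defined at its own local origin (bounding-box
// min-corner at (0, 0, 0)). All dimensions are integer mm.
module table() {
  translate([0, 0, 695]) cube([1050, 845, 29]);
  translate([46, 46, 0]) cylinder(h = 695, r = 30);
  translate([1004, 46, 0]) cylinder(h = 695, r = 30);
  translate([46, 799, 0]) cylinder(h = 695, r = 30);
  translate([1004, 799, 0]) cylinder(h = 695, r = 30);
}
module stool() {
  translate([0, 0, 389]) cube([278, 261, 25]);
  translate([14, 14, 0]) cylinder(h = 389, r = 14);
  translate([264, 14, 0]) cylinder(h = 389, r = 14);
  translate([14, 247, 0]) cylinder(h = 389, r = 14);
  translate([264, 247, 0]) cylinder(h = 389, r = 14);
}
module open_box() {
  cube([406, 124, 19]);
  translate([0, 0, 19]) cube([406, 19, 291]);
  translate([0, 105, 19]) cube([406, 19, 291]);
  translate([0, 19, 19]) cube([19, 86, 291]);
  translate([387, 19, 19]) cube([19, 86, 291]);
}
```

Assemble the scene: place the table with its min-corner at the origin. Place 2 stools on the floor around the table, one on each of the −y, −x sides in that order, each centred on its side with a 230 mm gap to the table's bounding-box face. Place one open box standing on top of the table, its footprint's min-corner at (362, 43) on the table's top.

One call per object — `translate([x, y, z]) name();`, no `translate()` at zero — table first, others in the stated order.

table();
translate([386, -491, 0]) stool();
translate([-508, 292, 0]) stool();
translate([362, 43, 724]) open_box();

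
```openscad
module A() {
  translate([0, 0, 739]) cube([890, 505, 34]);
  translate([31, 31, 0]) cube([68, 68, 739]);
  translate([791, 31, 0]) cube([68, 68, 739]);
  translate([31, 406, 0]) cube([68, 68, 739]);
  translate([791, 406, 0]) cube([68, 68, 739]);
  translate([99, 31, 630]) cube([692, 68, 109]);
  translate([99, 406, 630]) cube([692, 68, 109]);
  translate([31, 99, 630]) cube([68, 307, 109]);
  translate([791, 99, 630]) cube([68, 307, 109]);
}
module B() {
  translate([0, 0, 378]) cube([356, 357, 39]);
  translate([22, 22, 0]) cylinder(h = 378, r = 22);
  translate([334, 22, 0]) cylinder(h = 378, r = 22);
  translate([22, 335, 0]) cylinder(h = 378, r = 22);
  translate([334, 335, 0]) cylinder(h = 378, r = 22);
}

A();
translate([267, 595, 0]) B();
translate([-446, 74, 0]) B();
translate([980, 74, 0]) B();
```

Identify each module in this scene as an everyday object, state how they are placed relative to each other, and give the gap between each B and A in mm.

Each stool's nearest face is 90 mm from the table's bounding box.

A is a table. B is a stool. Three stools sit around the table at the +y, −x, +x sides. The gap between each stool and the table is 90 mm.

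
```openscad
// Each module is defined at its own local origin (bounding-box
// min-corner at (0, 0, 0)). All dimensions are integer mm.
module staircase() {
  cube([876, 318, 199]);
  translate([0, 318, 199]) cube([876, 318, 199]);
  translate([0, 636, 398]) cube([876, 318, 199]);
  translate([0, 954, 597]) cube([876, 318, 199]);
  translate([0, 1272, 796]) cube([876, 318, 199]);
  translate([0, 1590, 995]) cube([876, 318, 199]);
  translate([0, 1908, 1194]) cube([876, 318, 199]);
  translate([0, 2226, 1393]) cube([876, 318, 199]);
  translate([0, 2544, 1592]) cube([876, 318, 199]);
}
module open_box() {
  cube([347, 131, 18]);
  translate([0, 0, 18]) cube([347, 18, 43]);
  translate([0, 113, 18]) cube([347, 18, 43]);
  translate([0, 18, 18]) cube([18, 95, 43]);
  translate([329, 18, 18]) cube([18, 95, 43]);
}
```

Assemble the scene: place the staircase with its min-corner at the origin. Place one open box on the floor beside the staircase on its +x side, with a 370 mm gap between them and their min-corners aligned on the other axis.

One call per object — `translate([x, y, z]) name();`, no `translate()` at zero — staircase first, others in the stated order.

staircase();
translate([1246, 0, 0]) open_box();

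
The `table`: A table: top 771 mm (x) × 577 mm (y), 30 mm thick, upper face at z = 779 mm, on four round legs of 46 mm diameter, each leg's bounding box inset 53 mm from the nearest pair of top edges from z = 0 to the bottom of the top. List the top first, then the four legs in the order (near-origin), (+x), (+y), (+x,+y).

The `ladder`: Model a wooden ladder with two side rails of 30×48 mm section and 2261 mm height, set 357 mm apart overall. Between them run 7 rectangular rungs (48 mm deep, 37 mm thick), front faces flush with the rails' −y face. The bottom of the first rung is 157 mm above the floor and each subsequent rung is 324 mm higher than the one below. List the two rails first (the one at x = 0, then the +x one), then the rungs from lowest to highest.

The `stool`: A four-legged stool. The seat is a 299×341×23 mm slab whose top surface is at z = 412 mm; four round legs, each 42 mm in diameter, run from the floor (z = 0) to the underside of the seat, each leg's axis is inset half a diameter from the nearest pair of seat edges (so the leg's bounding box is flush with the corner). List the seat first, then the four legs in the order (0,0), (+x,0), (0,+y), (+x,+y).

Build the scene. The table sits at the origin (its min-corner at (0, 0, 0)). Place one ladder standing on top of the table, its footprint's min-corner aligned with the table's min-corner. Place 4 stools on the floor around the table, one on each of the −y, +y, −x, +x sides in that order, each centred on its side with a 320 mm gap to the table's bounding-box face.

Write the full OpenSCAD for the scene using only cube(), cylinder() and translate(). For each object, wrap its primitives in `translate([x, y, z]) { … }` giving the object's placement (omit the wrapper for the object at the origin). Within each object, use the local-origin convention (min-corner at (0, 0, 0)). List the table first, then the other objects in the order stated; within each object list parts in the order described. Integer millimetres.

translate([0, 0, 749]) cube([771, 577, 30]);
translate([76, 76, 0]) cylinder(h = 749, r = 23);
translate([695, 76, 0]) cylinder(h = 749, r = 23);
translate([76, 501, 0]) cylinder(h = 749, r = 23);
translate([695, 501, 0]) cylinder(h = 749, r = 23);
translate([0, 0, 779]) {
  cube([30, 48, 2261]);
  translate([327, 0, 0]) cube([30, 48, 2261]);
  translate([30, 0, 157]) cube([297, 48, 37]);
  translate([30, 0, 481]) cube([297, 48, 37]);
  translate([30, 0, 805]) cube([297, 48, 37]);
  translate([30, 0, 1129]) cube([297, 48, 37]);
  translate([30, 0, 1453]) cube([297, 48, 37]);
  translate([30, 0, 1777]) cube([297, 48, 37]);
  translate([30, 0, 2101]) cube([297, 48, 37]);
}
translate([236, -661, 0]) {
  translate([0, 0, 389]) cube([299, 341, 23]);
  translate([21, 21, 0]) cylinder(h = 389, r = 21);
  translate([278, 21, 0]) cylinder(h = 389, r = 21);
  translate([21, 320, 0]) cylinder(h = 389, r = 21);
  translate([278, 320, 0]) cylinder(h = 389, r = 21);
}
translate([236, 897, 0]) {
  translate([0, 0, 389]) cube([299, 341, 23]);
  translate([21, 21, 0]) cylinder(h = 389, r = 21);
  translate([278, 21, 0]) cylinder(h = 389, r = 21);
  translate([21, 320, 0]) cylinder(h = 389, r = 21);
  translate([278, 320, 0]) cylinder(h = 389, r = 21);
}
translate([-619, 118, 0]) {
  translate([0, 0, 389]) cube([299, 341, 23]);
  translate([21, 21, 0]) cylinder(h = 389, r = 21);
  translate([278, 21, 0]) cylinder(h = 389, r = 21);
  translate([21, 320, 0]) cylinder(h = 389, r = 21);
  translate([278, 320, 0]) cylinder(h = 389, r = 21);
}
translate([1091, 118, 0]) {
  translate([0, 0, 389]) cube([299, 341, 23]);
  translate([21, 21, 0]) cylinder(h = 389, r = 21);
  translate([278, 21, 0]) cylinder(h = 389, r = 21);
  translate([21, 320, 0]) cylinder(h = 389, r = 21);
  translate([278, 320, 0]) cylinder(h = 389, r = 21);
}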